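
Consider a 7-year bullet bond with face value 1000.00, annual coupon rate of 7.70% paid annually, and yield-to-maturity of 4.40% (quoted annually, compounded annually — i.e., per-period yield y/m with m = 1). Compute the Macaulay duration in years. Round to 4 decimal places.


Answer: Macaulay duration = 5.7914 years

Derivation:
Coupon per period c = face * coupon_rate / m = 77.000000
Periods per year m = 1; per-period yield y/m = 0.044000
Number of cashflows N = 7
Cashflows (t years, CF_t, discount factor 1/(1+y/m)^(m*t), PV):
  t = 1.0000: CF_t = 77.000000, DF = 0.957854, PV = 73.754789
  t = 2.0000: CF_t = 77.000000, DF = 0.917485, PV = 70.646350
  t = 3.0000: CF_t = 77.000000, DF = 0.878817, PV = 67.668918
  t = 4.0000: CF_t = 77.000000, DF = 0.841779, PV = 64.816971
  t = 5.0000: CF_t = 77.000000, DF = 0.806302, PV = 62.085221
  t = 6.0000: CF_t = 77.000000, DF = 0.772320, PV = 59.468603
  t = 7.0000: CF_t = 1077.000000, DF = 0.739770, PV = 796.731912
Price P = sum_t PV_t = 1195.172763
Macaulay numerator sum_t t * PV_t:
  t * PV_t at t = 1.0000: 73.754789
  t * PV_t at t = 2.0000: 141.292700
  t * PV_t at t = 3.0000: 203.006753
  t * PV_t at t = 4.0000: 259.267883
  t * PV_t at t = 5.0000: 310.426105
  t * PV_t at t = 6.0000: 356.811615
  t * PV_t at t = 7.0000: 5577.123385
Macaulay duration D = (sum_t t * PV_t) / P = 6921.683230 / 1195.172763 = 5.791366


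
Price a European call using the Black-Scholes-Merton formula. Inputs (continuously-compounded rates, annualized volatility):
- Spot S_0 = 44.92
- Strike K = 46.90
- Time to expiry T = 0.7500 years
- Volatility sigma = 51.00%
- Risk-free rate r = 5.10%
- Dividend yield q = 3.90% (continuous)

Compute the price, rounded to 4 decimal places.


d1 = (ln(S/K) + (r - q + 0.5*sigma^2) * T) / (sigma * sqrt(T)) = 0.14355181
d2 = d1 - sigma * sqrt(T) = -0.29812114
exp(-rT) = 0.96247229; exp(-qT) = 0.97117364
C = S_0 * exp(-qT) * N(d1) - K * exp(-rT) * N(d2)
N(d1) = 0.55707280; N(d2) = 0.38280535
C = 44.9200 * 0.97117364 * 0.55707280 - 46.9000 * 0.96247229 * 0.38280535 = 7.0226

Answer: Price = 7.0226


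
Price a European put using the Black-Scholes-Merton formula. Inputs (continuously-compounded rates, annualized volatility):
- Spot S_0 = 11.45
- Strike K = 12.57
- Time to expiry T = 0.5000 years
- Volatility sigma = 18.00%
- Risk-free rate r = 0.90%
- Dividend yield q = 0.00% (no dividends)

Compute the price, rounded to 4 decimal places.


Answer: Price = 1.2818

Derivation:
d1 = (ln(S/K) + (r - q + 0.5*sigma^2) * T) / (sigma * sqrt(T)) = -0.63422208
d2 = d1 - sigma * sqrt(T) = -0.76150131
exp(-rT) = 0.99551011; exp(-qT) = 1.00000000
P = K * exp(-rT) * N(-d2) - S_0 * exp(-qT) * N(-d1)
N(-d1) = 0.73703205; N(-d2) = 0.77682115
P = 12.5700 * 0.99551011 * 0.77682115 - 11.4500 * 1.00000000 * 0.73703205 = 1.2818


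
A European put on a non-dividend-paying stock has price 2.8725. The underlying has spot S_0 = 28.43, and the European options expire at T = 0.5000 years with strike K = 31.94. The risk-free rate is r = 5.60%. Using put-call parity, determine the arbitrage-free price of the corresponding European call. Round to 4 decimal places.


Put-call parity: C - P = S_0 * exp(-qT) - K * exp(-rT).
S_0 * exp(-qT) = 28.4300 * 1.00000000 = 28.43000000
K * exp(-rT) = 31.9400 * 0.97238837 = 31.05808444
C = P + S*exp(-qT) - K*exp(-rT)
C = 2.8725 + 28.43000000 - 31.05808444 = 0.2444

Answer: Call price = 0.2444


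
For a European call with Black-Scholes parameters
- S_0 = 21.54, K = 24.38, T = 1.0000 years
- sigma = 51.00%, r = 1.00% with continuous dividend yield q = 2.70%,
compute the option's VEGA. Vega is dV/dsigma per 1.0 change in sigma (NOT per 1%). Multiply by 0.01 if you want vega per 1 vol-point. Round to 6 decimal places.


Answer: Vega = 8.362428

Derivation:
d1 = -0.0211793183; d2 = -0.5311793183
phi(d1) = 0.3988528150; exp(-qT) = 0.9733612415; exp(-rT) = 0.9900498337
Vega = S * exp(-qT) * phi(d1) * sqrt(T) = 21.5400 * 0.9733612415 * 0.3988528150 * 1.0000000000 = 8.362428


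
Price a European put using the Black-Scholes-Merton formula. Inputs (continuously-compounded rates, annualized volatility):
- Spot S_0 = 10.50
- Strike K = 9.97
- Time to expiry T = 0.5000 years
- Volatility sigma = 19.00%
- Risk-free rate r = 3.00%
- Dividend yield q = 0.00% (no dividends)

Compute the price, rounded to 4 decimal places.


d1 = (ln(S/K) + (r - q + 0.5*sigma^2) * T) / (sigma * sqrt(T)) = 0.56434321
d2 = d1 - sigma * sqrt(T) = 0.42999292
exp(-rT) = 0.98511194; exp(-qT) = 1.00000000
P = K * exp(-rT) * N(-d2) - S_0 * exp(-qT) * N(-d1)
N(-d1) = 0.28626029; N(-d2) = 0.33360039
P = 9.9700 * 0.98511194 * 0.33360039 - 10.5000 * 1.00000000 * 0.28626029 = 0.2707

Answer: Price = 0.2707


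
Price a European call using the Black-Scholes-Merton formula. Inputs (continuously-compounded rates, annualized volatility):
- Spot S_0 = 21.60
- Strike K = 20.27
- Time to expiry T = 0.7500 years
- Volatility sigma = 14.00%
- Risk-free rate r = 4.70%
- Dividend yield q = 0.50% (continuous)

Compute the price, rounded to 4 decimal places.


d1 = (ln(S/K) + (r - q + 0.5*sigma^2) * T) / (sigma * sqrt(T)) = 0.84459213
d2 = d1 - sigma * sqrt(T) = 0.72334858
exp(-rT) = 0.96536405; exp(-qT) = 0.99625702
C = S_0 * exp(-qT) * N(d1) - K * exp(-rT) * N(d2)
N(d1) = 0.80083070; N(d2) = 0.76526712
C = 21.6000 * 0.99625702 * 0.80083070 - 20.2700 * 0.96536405 * 0.76526712 = 2.2585

Answer: Price = 2.2585


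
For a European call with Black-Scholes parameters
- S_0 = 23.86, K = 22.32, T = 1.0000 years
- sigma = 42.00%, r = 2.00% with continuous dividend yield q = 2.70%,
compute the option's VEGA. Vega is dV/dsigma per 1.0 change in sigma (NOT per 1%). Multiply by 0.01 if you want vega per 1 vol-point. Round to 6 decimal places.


Answer: Vega = 8.708030

Derivation:
d1 = 0.3521911408; d2 = -0.0678088592
phi(d1) = 0.3749517856; exp(-qT) = 0.9733612415; exp(-rT) = 0.9801986733
Vega = S * exp(-qT) * phi(d1) * sqrt(T) = 23.8600 * 0.9733612415 * 0.3749517856 * 1.0000000000 = 8.708030


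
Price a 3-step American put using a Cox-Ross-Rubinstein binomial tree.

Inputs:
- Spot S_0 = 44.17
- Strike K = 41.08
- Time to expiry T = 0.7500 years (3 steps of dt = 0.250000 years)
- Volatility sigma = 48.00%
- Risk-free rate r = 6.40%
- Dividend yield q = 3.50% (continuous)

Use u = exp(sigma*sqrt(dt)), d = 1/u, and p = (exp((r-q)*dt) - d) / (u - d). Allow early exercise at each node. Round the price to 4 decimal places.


Answer: Price = V(0,0) = 5.5819

Derivation:
dt = T/N = 0.250000
u = exp(sigma*sqrt(dt)) = 1.271249; d = 1/u = 0.786628
p = (exp((r-q)*dt) - d) / (u - d) = 0.455301
Discount per step: exp(-r*dt) = 0.984127
Stock lattice S(k, i) with i counting down-moves:
  k=0: S(0,0) = 44.1700
  k=1: S(1,0) = 56.1511; S(1,1) = 34.7454
  k=2: S(2,0) = 71.3820; S(2,1) = 44.1700; S(2,2) = 27.3317
  k=3: S(3,0) = 90.7443; S(3,1) = 56.1511; S(3,2) = 34.7454; S(3,3) = 21.4998
Terminal payoffs V(N, i) = max(K - S_T, 0):
  V(3,0) = 0.000000; V(3,1) = 0.000000; V(3,2) = 6.334647; V(3,3) = 19.580153
Backward induction: V(k, i) = exp(-r*dt) * [p * V(k+1, i) + (1-p) * V(k+1, i+1)]; then take max(V_cont, immediate exercise) for American.
  V(2,0) = exp(-r*dt) * [p*0.000000 + (1-p)*0.000000] = 0.000000; exercise = 0.000000; V(2,0) = max -> 0.000000
  V(2,1) = exp(-r*dt) * [p*0.000000 + (1-p)*6.334647] = 3.395709; exercise = 0.000000; V(2,1) = max -> 3.395709
  V(2,2) = exp(-r*dt) * [p*6.334647 + (1-p)*19.580153] = 13.334397; exercise = 13.748338; V(2,2) = max -> 13.748338
  V(1,0) = exp(-r*dt) * [p*0.000000 + (1-p)*3.395709] = 1.820281; exercise = 0.000000; V(1,0) = max -> 1.820281
  V(1,1) = exp(-r*dt) * [p*3.395709 + (1-p)*13.748338] = 8.891371; exercise = 6.334647; V(1,1) = max -> 8.891371
  V(0,0) = exp(-r*dt) * [p*1.820281 + (1-p)*8.891371] = 5.581869; exercise = 0.000000; V(0,0) = max -> 5.581869


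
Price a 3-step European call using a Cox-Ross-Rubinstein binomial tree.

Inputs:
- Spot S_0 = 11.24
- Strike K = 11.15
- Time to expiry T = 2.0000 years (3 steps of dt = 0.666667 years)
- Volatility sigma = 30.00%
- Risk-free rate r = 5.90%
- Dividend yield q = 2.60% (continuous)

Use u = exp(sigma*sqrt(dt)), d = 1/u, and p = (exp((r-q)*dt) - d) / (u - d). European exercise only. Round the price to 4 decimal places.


Answer: Price = V(0,0) = 2.2727

Derivation:
dt = T/N = 0.666667
u = exp(sigma*sqrt(dt)) = 1.277556; d = 1/u = 0.782744
p = (exp((r-q)*dt) - d) / (u - d) = 0.484021
Discount per step: exp(-r*dt) = 0.961430
Stock lattice S(k, i) with i counting down-moves:
  k=0: S(0,0) = 11.2400
  k=1: S(1,0) = 14.3597; S(1,1) = 8.7980
  k=2: S(2,0) = 18.3454; S(2,1) = 11.2400; S(2,2) = 6.8866
  k=3: S(3,0) = 23.4372; S(3,1) = 14.3597; S(3,2) = 8.7980; S(3,3) = 5.3905
Terminal payoffs V(N, i) = max(S_T - K, 0):
  V(3,0) = 12.287230; V(3,1) = 3.209731; V(3,2) = 0.000000; V(3,3) = 0.000000
Backward induction: V(k, i) = exp(-r*dt) * [p * V(k+1, i) + (1-p) * V(k+1, i+1)].
  V(2,0) = exp(-r*dt) * [p*12.287230 + (1-p)*3.209731] = 7.310169
  V(2,1) = exp(-r*dt) * [p*3.209731 + (1-p)*0.000000] = 1.493656
  V(2,2) = exp(-r*dt) * [p*0.000000 + (1-p)*0.000000] = 0.000000
  V(1,0) = exp(-r*dt) * [p*7.310169 + (1-p)*1.493656] = 4.142775
  V(1,1) = exp(-r*dt) * [p*1.493656 + (1-p)*0.000000] = 0.695077
  V(0,0) = exp(-r*dt) * [p*4.142775 + (1-p)*0.695077] = 2.272663


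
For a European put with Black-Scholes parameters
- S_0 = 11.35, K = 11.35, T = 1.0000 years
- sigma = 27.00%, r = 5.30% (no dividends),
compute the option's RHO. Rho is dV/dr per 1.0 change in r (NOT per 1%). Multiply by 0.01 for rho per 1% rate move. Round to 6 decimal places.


Answer: Rho = -5.118999

Derivation:
d1 = 0.3312962963; d2 = 0.0612962963
phi(d1) = 0.3776387791; exp(-qT) = 1.0000000000; exp(-rT) = 0.9483800125
N(-d2) = 0.4755616202
Rho = -K*T*exp(-rT)*N(-d2) = -11.3500 * 1.0000 * 0.9483800125 * 0.4755616202 = -5.118999


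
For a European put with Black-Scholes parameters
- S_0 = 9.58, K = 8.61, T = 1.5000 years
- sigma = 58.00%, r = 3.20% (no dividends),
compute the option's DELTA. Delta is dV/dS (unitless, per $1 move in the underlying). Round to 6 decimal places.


d1 = 0.5730303554; d2 = -0.1373216701
phi(d1) = 0.3385374941; exp(-qT) = 1.0000000000; exp(-rT) = 0.9531337871
N(-d1) = 0.2833120705
Delta = -exp(-qT) * N(-d1) = -1.0000000000 * 0.2833120705 = -0.283312

Answer: Delta = -0.283312


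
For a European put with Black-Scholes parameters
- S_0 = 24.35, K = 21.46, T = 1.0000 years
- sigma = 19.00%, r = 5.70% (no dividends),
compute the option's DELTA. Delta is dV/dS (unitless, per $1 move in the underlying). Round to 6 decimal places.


d1 = 1.0599532228; d2 = 0.8699532228
phi(d1) = 0.2274809113; exp(-qT) = 1.0000000000; exp(-rT) = 0.9445940694
N(-d1) = 0.1445829403
Delta = -exp(-qT) * N(-d1) = -1.0000000000 * 0.1445829403 = -0.144583

Answer: Delta = -0.144583


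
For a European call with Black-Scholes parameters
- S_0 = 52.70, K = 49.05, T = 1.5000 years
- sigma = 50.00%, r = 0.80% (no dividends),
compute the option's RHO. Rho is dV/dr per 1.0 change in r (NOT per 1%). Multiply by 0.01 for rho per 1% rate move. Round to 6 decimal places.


Answer: Rho = 31.459657

Derivation:
d1 = 0.4429906601; d2 = -0.1693817756
phi(d1) = 0.3616570486; exp(-qT) = 1.0000000000; exp(-rT) = 0.9880717129
N(d2) = 0.4327481787
Rho = K*T*exp(-rT)*N(d2) = 49.0500 * 1.5000 * 0.9880717129 * 0.4327481787 = 31.459657


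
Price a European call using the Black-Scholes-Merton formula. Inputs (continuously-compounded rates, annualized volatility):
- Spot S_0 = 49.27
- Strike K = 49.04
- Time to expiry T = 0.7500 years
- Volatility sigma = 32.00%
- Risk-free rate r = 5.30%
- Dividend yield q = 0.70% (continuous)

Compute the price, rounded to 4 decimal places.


Answer: Price = 6.2917

Derivation:
d1 = (ln(S/K) + (r - q + 0.5*sigma^2) * T) / (sigma * sqrt(T)) = 0.27993941
d2 = d1 - sigma * sqrt(T) = 0.00281128
exp(-rT) = 0.96102967; exp(-qT) = 0.99476376
C = S_0 * exp(-qT) * N(d1) - K * exp(-rT) * N(d2)
N(d1) = 0.61023800; N(d2) = 0.50112154
C = 49.2700 * 0.99476376 * 0.61023800 - 49.0400 * 0.96102967 * 0.50112154 = 6.2917


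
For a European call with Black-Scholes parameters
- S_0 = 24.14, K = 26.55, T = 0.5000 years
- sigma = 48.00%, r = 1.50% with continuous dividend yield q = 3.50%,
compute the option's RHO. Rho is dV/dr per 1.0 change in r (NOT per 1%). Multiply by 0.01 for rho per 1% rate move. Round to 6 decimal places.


d1 = -0.1401236150; d2 = -0.4795348700
phi(d1) = 0.3950449011; exp(-qT) = 0.9826522357; exp(-rT) = 0.9925280548
N(d2) = 0.3157790838
Rho = K*T*exp(-rT)*N(d2) = 26.5500 * 0.5000 * 0.9925280548 * 0.3157790838 = 4.160645

Answer: Rho = 4.160645


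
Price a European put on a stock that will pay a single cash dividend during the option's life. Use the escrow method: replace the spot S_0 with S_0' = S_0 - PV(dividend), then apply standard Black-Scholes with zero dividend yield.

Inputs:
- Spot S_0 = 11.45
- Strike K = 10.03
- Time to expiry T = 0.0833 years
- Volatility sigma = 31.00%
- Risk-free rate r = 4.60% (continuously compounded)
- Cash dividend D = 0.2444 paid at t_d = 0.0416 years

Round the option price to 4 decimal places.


PV(D) = D * exp(-r * t_d) = 0.2444 * 0.99808823 = 0.24393276
S_0' = S_0 - PV(D) = 11.4500 - 0.24393276 = 11.20606724
d1 = (ln(S_0'/K) + (r + sigma^2/2)*T) / (sigma*sqrt(T)) = 1.32678289
d2 = d1 - sigma*sqrt(T) = 1.23731150
exp(-rT) = 0.99617553
N(-d1) = 0.09229026; N(-d2) = 0.10798573
P = K * exp(-rT) * N(-d2) - S_0' * N(-d1) = 10.0300 * 0.99617553 * 0.10798573 - 11.20606724 * 0.09229026 = 0.0447

Answer: Price = 0.0447


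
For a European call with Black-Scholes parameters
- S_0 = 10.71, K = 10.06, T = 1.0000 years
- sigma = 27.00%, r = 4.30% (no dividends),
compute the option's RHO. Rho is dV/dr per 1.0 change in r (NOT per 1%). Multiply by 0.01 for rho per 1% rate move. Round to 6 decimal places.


Answer: Rho = 5.792388

Derivation:
d1 = 0.5261508140; d2 = 0.2561508140
phi(d1) = 0.3473730958; exp(-qT) = 1.0000000000; exp(-rT) = 0.9579113901
N(d2) = 0.6010828067
Rho = K*T*exp(-rT)*N(d2) = 10.0600 * 1.0000 * 0.9579113901 * 0.6010828067 = 5.792388


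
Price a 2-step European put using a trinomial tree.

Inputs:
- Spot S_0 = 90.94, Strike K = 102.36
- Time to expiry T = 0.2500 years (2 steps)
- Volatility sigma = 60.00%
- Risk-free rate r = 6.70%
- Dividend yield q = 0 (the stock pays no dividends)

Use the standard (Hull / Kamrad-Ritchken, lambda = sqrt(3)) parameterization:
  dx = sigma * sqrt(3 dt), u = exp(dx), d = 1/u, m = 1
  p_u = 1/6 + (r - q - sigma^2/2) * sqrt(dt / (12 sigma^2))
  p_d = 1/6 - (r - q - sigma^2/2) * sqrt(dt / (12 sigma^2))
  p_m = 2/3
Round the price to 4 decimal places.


Answer: Price = V(0,0) = 17.2020

Derivation:
dt = T/N = 0.125000; dx = sigma*sqrt(3*dt) = 0.367423
u = exp(dx) = 1.444009; d = 1/u = 0.692516
p_u = 0.147445, p_m = 0.666667, p_d = 0.185888
Discount per step: exp(-r*dt) = 0.991660
Stock lattice S(k, j) with j the centered position index:
  k=0: S(0,+0) = 90.9400
  k=1: S(1,-1) = 62.9774; S(1,+0) = 90.9400; S(1,+1) = 131.3182
  k=2: S(2,-2) = 43.6129; S(2,-1) = 62.9774; S(2,+0) = 90.9400; S(2,+1) = 131.3182; S(2,+2) = 189.6247
Terminal payoffs V(N, j) = max(K - S_T, 0):
  V(2,-2) = 58.747098; V(2,-1) = 39.382565; V(2,+0) = 11.420000; V(2,+1) = 0.000000; V(2,+2) = 0.000000
Backward induction: V(k, j) = exp(-r*dt) * [p_u * V(k+1, j+1) + p_m * V(k+1, j) + p_d * V(k+1, j-1)]
  V(1,-1) = exp(-r*dt) * [p_u*11.420000 + p_m*39.382565 + p_d*58.747098] = 38.535179
  V(1,+0) = exp(-r*dt) * [p_u*0.000000 + p_m*11.420000 + p_d*39.382565] = 14.809543
  V(1,+1) = exp(-r*dt) * [p_u*0.000000 + p_m*0.000000 + p_d*11.420000] = 2.105140
  V(0,+0) = exp(-r*dt) * [p_u*2.105140 + p_m*14.809543 + p_d*38.535179] = 17.201990


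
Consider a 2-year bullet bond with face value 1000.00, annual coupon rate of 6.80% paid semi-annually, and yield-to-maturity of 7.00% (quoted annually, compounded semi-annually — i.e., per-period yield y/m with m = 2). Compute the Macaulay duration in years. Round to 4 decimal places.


Coupon per period c = face * coupon_rate / m = 34.000000
Periods per year m = 2; per-period yield y/m = 0.035000
Number of cashflows N = 4
Cashflows (t years, CF_t, discount factor 1/(1+y/m)^(m*t), PV):
  t = 0.5000: CF_t = 34.000000, DF = 0.966184, PV = 32.850242
  t = 1.0000: CF_t = 34.000000, DF = 0.933511, PV = 31.739364
  t = 1.5000: CF_t = 34.000000, DF = 0.901943, PV = 30.666052
  t = 2.0000: CF_t = 1034.000000, DF = 0.871442, PV = 901.071263
Price P = sum_t PV_t = 996.326921
Macaulay numerator sum_t t * PV_t:
  t * PV_t at t = 0.5000: 16.425121
  t * PV_t at t = 1.0000: 31.739364
  t * PV_t at t = 1.5000: 45.999078
  t * PV_t at t = 2.0000: 1802.142527
Macaulay duration D = (sum_t t * PV_t) / P = 1896.306089 / 996.326921 = 1.903297

Answer: Macaulay duration = 1.9033 years


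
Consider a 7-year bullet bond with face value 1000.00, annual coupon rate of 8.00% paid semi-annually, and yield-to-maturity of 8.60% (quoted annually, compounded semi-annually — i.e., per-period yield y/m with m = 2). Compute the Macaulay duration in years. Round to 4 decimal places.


Coupon per period c = face * coupon_rate / m = 40.000000
Periods per year m = 2; per-period yield y/m = 0.043000
Number of cashflows N = 14
Cashflows (t years, CF_t, discount factor 1/(1+y/m)^(m*t), PV):
  t = 0.5000: CF_t = 40.000000, DF = 0.958773, PV = 38.350911
  t = 1.0000: CF_t = 40.000000, DF = 0.919245, PV = 36.769809
  t = 1.5000: CF_t = 40.000000, DF = 0.881347, PV = 35.253892
  t = 2.0000: CF_t = 40.000000, DF = 0.845012, PV = 33.800471
  t = 2.5000: CF_t = 40.000000, DF = 0.810174, PV = 32.406972
  t = 3.0000: CF_t = 40.000000, DF = 0.776773, PV = 31.070922
  t = 3.5000: CF_t = 40.000000, DF = 0.744749, PV = 29.789954
  t = 4.0000: CF_t = 40.000000, DF = 0.714045, PV = 28.561797
  t = 4.5000: CF_t = 40.000000, DF = 0.684607, PV = 27.384273
  t = 5.0000: CF_t = 40.000000, DF = 0.656382, PV = 26.255295
  t = 5.5000: CF_t = 40.000000, DF = 0.629322, PV = 25.172862
  t = 6.0000: CF_t = 40.000000, DF = 0.603376, PV = 24.135055
  t = 6.5000: CF_t = 40.000000, DF = 0.578501, PV = 23.140033
  t = 7.0000: CF_t = 1040.000000, DF = 0.554651, PV = 576.836883
Price P = sum_t PV_t = 968.929129
Macaulay numerator sum_t t * PV_t:
  t * PV_t at t = 0.5000: 19.175455
  t * PV_t at t = 1.0000: 36.769809
  t * PV_t at t = 1.5000: 52.880838
  t * PV_t at t = 2.0000: 67.600943
  t * PV_t at t = 2.5000: 81.017429
  t * PV_t at t = 3.0000: 93.212766
  t * PV_t at t = 3.5000: 104.264839
  t * PV_t at t = 4.0000: 114.247187
  t * PV_t at t = 4.5000: 123.229228
  t * PV_t at t = 5.0000: 131.276476
  t * PV_t at t = 5.5000: 138.450742
  t * PV_t at t = 6.0000: 144.810329
  t * PV_t at t = 6.5000: 150.410217
  t * PV_t at t = 7.0000: 4037.858180
Macaulay duration D = (sum_t t * PV_t) / P = 5295.204439 / 968.929129 = 5.465007

Answer: Macaulay duration = 5.4650 years


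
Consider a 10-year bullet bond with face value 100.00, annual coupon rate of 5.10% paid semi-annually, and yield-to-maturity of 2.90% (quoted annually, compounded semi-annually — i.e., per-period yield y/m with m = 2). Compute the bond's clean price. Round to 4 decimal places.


Answer: Price = 118.9789

Derivation:
Coupon per period c = face * coupon_rate / m = 2.550000
Periods per year m = 2; per-period yield y/m = 0.014500
Number of cashflows N = 20
Cashflows (t years, CF_t, discount factor 1/(1+y/m)^(m*t), PV):
  t = 0.5000: CF_t = 2.550000, DF = 0.985707, PV = 2.513553
  t = 1.0000: CF_t = 2.550000, DF = 0.971619, PV = 2.477628
  t = 1.5000: CF_t = 2.550000, DF = 0.957732, PV = 2.442216
  t = 2.0000: CF_t = 2.550000, DF = 0.944043, PV = 2.407310
  t = 2.5000: CF_t = 2.550000, DF = 0.930550, PV = 2.372903
  t = 3.0000: CF_t = 2.550000, DF = 0.917250, PV = 2.338987
  t = 3.5000: CF_t = 2.550000, DF = 0.904140, PV = 2.305557
  t = 4.0000: CF_t = 2.550000, DF = 0.891217, PV = 2.272604
  t = 4.5000: CF_t = 2.550000, DF = 0.878479, PV = 2.240122
  t = 5.0000: CF_t = 2.550000, DF = 0.865923, PV = 2.208105
  t = 5.5000: CF_t = 2.550000, DF = 0.853547, PV = 2.176545
  t = 6.0000: CF_t = 2.550000, DF = 0.841347, PV = 2.145436
  t = 6.5000: CF_t = 2.550000, DF = 0.829322, PV = 2.114772
  t = 7.0000: CF_t = 2.550000, DF = 0.817469, PV = 2.084546
  t = 7.5000: CF_t = 2.550000, DF = 0.805785, PV = 2.054752
  t = 8.0000: CF_t = 2.550000, DF = 0.794268, PV = 2.025384
  t = 8.5000: CF_t = 2.550000, DF = 0.782916, PV = 1.996436
  t = 9.0000: CF_t = 2.550000, DF = 0.771726, PV = 1.967901
  t = 9.5000: CF_t = 2.550000, DF = 0.760696, PV = 1.939774
  t = 10.0000: CF_t = 102.550000, DF = 0.749823, PV = 76.894387
Price P = sum_t PV_t = 118.978917


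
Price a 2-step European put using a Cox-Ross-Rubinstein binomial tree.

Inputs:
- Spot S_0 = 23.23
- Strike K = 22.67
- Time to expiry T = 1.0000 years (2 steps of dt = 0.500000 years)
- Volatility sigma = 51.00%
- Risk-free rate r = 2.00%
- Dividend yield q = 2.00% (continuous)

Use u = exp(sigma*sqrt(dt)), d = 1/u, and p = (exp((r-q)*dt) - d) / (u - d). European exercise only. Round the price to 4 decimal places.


dt = T/N = 0.500000
u = exp(sigma*sqrt(dt)) = 1.434225; d = 1/u = 0.697241
p = (exp((r-q)*dt) - d) / (u - d) = 0.410808
Discount per step: exp(-r*dt) = 0.990050
Stock lattice S(k, i) with i counting down-moves:
  k=0: S(0,0) = 23.2300
  k=1: S(1,0) = 33.3170; S(1,1) = 16.1969
  k=2: S(2,0) = 47.7841; S(2,1) = 23.2300; S(2,2) = 11.2931
Terminal payoffs V(N, i) = max(K - S_T, 0):
  V(2,0) = 0.000000; V(2,1) = 0.000000; V(2,2) = 11.376858
Backward induction: V(k, i) = exp(-r*dt) * [p * V(k+1, i) + (1-p) * V(k+1, i+1)].
  V(1,0) = exp(-r*dt) * [p*0.000000 + (1-p)*0.000000] = 0.000000
  V(1,1) = exp(-r*dt) * [p*0.000000 + (1-p)*11.376858] = 6.636452
  V(0,0) = exp(-r*dt) * [p*0.000000 + (1-p)*6.636452] = 3.871235

Answer: Price = V(0,0) = 3.8712


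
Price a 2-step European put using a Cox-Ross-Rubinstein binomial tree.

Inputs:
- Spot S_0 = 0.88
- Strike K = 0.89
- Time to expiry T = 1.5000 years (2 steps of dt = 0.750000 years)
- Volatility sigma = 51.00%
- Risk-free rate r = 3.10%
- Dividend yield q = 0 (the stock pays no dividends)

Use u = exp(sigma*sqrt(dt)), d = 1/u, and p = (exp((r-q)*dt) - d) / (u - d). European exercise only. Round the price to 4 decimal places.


dt = T/N = 0.750000
u = exp(sigma*sqrt(dt)) = 1.555307; d = 1/u = 0.642960
p = (exp((r-q)*dt) - d) / (u - d) = 0.417125
Discount per step: exp(-r*dt) = 0.977018
Stock lattice S(k, i) with i counting down-moves:
  k=0: S(0,0) = 0.8800
  k=1: S(1,0) = 1.3687; S(1,1) = 0.5658
  k=2: S(2,0) = 2.1287; S(2,1) = 0.8800; S(2,2) = 0.3638
Terminal payoffs V(N, i) = max(K - S_T, 0):
  V(2,0) = 0.000000; V(2,1) = 0.010000; V(2,2) = 0.526210
Backward induction: V(k, i) = exp(-r*dt) * [p * V(k+1, i) + (1-p) * V(k+1, i+1)].
  V(1,0) = exp(-r*dt) * [p*0.000000 + (1-p)*0.010000] = 0.005695
  V(1,1) = exp(-r*dt) * [p*0.010000 + (1-p)*0.526210] = 0.303742
  V(0,0) = exp(-r*dt) * [p*0.005695 + (1-p)*0.303742] = 0.175295

Answer: Price = V(0,0) = 0.1753


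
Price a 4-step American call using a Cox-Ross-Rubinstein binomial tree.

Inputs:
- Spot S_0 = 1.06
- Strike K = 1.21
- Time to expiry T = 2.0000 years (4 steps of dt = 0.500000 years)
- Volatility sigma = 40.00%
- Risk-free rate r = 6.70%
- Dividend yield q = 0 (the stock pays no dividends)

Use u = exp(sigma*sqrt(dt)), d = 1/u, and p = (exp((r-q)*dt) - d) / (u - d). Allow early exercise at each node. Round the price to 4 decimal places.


dt = T/N = 0.500000
u = exp(sigma*sqrt(dt)) = 1.326896; d = 1/u = 0.753638
p = (exp((r-q)*dt) - d) / (u - d) = 0.489185
Discount per step: exp(-r*dt) = 0.967055
Stock lattice S(k, i) with i counting down-moves:
  k=0: S(0,0) = 1.0600
  k=1: S(1,0) = 1.4065; S(1,1) = 0.7989
  k=2: S(2,0) = 1.8663; S(2,1) = 1.0600; S(2,2) = 0.6020
  k=3: S(3,0) = 2.4764; S(3,1) = 1.4065; S(3,2) = 0.7989; S(3,3) = 0.4537
  k=4: S(4,0) = 3.2859; S(4,1) = 1.8663; S(4,2) = 1.0600; S(4,3) = 0.6020; S(4,4) = 0.3419
Terminal payoffs V(N, i) = max(S_T - K, 0):
  V(4,0) = 2.075897; V(4,1) = 0.656293; V(4,2) = 0.000000; V(4,3) = 0.000000; V(4,4) = 0.000000
Backward induction: V(k, i) = exp(-r*dt) * [p * V(k+1, i) + (1-p) * V(k+1, i+1)]; then take max(V_cont, immediate exercise) for American.
  V(3,0) = exp(-r*dt) * [p*2.075897 + (1-p)*0.656293] = 1.306242; exercise = 1.266378; V(3,0) = max -> 1.306242
  V(3,1) = exp(-r*dt) * [p*0.656293 + (1-p)*0.000000] = 0.310472; exercise = 0.196510; V(3,1) = max -> 0.310472
  V(3,2) = exp(-r*dt) * [p*0.000000 + (1-p)*0.000000] = 0.000000; exercise = 0.000000; V(3,2) = max -> 0.000000
  V(3,3) = exp(-r*dt) * [p*0.000000 + (1-p)*0.000000] = 0.000000; exercise = 0.000000; V(3,3) = max -> 0.000000
  V(2,0) = exp(-r*dt) * [p*1.306242 + (1-p)*0.310472] = 0.771311; exercise = 0.656293; V(2,0) = max -> 0.771311
  V(2,1) = exp(-r*dt) * [p*0.310472 + (1-p)*0.000000] = 0.146874; exercise = 0.000000; V(2,1) = max -> 0.146874
  V(2,2) = exp(-r*dt) * [p*0.000000 + (1-p)*0.000000] = 0.000000; exercise = 0.000000; V(2,2) = max -> 0.000000
  V(1,0) = exp(-r*dt) * [p*0.771311 + (1-p)*0.146874] = 0.437437; exercise = 0.196510; V(1,0) = max -> 0.437437
  V(1,1) = exp(-r*dt) * [p*0.146874 + (1-p)*0.000000] = 0.069482; exercise = 0.000000; V(1,1) = max -> 0.069482
  V(0,0) = exp(-r*dt) * [p*0.437437 + (1-p)*0.069482] = 0.241261; exercise = 0.000000; V(0,0) = max -> 0.241261

Answer: Price = V(0,0) = 0.2413


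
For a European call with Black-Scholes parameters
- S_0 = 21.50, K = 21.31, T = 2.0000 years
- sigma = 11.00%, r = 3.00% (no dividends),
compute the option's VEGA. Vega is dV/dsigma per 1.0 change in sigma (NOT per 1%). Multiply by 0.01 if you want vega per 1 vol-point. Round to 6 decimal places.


Answer: Vega = 10.593163

Derivation:
d1 = 0.5205365864; d2 = 0.3649730945
phi(d1) = 0.3483952381; exp(-qT) = 1.0000000000; exp(-rT) = 0.9417645336
Vega = S * exp(-qT) * phi(d1) * sqrt(T) = 21.5000 * 1.0000000000 * 0.3483952381 * 1.4142135624 = 10.593163


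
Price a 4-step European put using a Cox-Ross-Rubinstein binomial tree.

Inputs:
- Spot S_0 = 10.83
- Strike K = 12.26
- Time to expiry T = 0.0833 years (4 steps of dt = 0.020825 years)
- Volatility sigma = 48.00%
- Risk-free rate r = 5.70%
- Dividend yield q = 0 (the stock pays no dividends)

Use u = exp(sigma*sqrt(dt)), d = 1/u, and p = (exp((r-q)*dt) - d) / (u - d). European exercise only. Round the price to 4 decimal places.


dt = T/N = 0.020825
u = exp(sigma*sqrt(dt)) = 1.071724; d = 1/u = 0.933076
p = (exp((r-q)*dt) - d) / (u - d) = 0.491256
Discount per step: exp(-r*dt) = 0.998814
Stock lattice S(k, i) with i counting down-moves:
  k=0: S(0,0) = 10.8300
  k=1: S(1,0) = 11.6068; S(1,1) = 10.1052
  k=2: S(2,0) = 12.4392; S(2,1) = 10.8300; S(2,2) = 9.4289
  k=3: S(3,0) = 13.3314; S(3,1) = 11.6068; S(3,2) = 10.1052; S(3,3) = 8.7979
  k=4: S(4,0) = 14.2876; S(4,1) = 12.4392; S(4,2) = 10.8300; S(4,3) = 9.4289; S(4,4) = 8.2091
Terminal payoffs V(N, i) = max(K - S_T, 0):
  V(4,0) = 0.000000; V(4,1) = 0.000000; V(4,2) = 1.430000; V(4,3) = 2.831060; V(4,4) = 4.050867
Backward induction: V(k, i) = exp(-r*dt) * [p * V(k+1, i) + (1-p) * V(k+1, i+1)].
  V(3,0) = exp(-r*dt) * [p*0.000000 + (1-p)*0.000000] = 0.000000
  V(3,1) = exp(-r*dt) * [p*0.000000 + (1-p)*1.430000] = 0.726640
  V(3,2) = exp(-r*dt) * [p*1.430000 + (1-p)*2.831060] = 2.140238
  V(3,3) = exp(-r*dt) * [p*2.831060 + (1-p)*4.050867] = 3.447534
  V(2,0) = exp(-r*dt) * [p*0.000000 + (1-p)*0.726640] = 0.369235
  V(2,1) = exp(-r*dt) * [p*0.726640 + (1-p)*2.140238] = 1.444084
  V(2,2) = exp(-r*dt) * [p*2.140238 + (1-p)*3.447534] = 2.801988
  V(1,0) = exp(-r*dt) * [p*0.369235 + (1-p)*1.444084] = 0.914971
  V(1,1) = exp(-r*dt) * [p*1.444084 + (1-p)*2.801988] = 2.132376
  V(0,0) = exp(-r*dt) * [p*0.914971 + (1-p)*2.132376] = 1.532498

Answer: Price = V(0,0) = 1.5325


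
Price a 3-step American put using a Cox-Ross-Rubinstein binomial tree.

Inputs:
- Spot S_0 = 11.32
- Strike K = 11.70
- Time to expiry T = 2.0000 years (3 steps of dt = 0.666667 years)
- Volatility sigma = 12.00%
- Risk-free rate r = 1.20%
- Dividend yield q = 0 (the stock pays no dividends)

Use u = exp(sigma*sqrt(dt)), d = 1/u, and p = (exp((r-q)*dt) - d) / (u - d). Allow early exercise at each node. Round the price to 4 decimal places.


Answer: Price = V(0,0) = 0.8897

Derivation:
dt = T/N = 0.666667
u = exp(sigma*sqrt(dt)) = 1.102940; d = 1/u = 0.906667
p = (exp((r-q)*dt) - d) / (u - d) = 0.516448
Discount per step: exp(-r*dt) = 0.992032
Stock lattice S(k, i) with i counting down-moves:
  k=0: S(0,0) = 11.3200
  k=1: S(1,0) = 12.4853; S(1,1) = 10.2635
  k=2: S(2,0) = 13.7705; S(2,1) = 11.3200; S(2,2) = 9.3056
  k=3: S(3,0) = 15.1881; S(3,1) = 12.4853; S(3,2) = 10.2635; S(3,3) = 8.4370
Terminal payoffs V(N, i) = max(K - S_T, 0):
  V(3,0) = 0.000000; V(3,1) = 0.000000; V(3,2) = 1.436525; V(3,3) = 3.262954
Backward induction: V(k, i) = exp(-r*dt) * [p * V(k+1, i) + (1-p) * V(k+1, i+1)]; then take max(V_cont, immediate exercise) for American.
  V(2,0) = exp(-r*dt) * [p*0.000000 + (1-p)*0.000000] = 0.000000; exercise = 0.000000; V(2,0) = max -> 0.000000
  V(2,1) = exp(-r*dt) * [p*0.000000 + (1-p)*1.436525] = 0.689100; exercise = 0.380000; V(2,1) = max -> 0.689100
  V(2,2) = exp(-r*dt) * [p*1.436525 + (1-p)*3.262954] = 2.301215; exercise = 2.394442; V(2,2) = max -> 2.394442
  V(1,0) = exp(-r*dt) * [p*0.000000 + (1-p)*0.689100] = 0.330561; exercise = 0.000000; V(1,0) = max -> 0.330561
  V(1,1) = exp(-r*dt) * [p*0.689100 + (1-p)*2.394442] = 1.501660; exercise = 1.436525; V(1,1) = max -> 1.501660
  V(0,0) = exp(-r*dt) * [p*0.330561 + (1-p)*1.501660] = 0.889702; exercise = 0.380000; V(0,0) = max -> 0.889702


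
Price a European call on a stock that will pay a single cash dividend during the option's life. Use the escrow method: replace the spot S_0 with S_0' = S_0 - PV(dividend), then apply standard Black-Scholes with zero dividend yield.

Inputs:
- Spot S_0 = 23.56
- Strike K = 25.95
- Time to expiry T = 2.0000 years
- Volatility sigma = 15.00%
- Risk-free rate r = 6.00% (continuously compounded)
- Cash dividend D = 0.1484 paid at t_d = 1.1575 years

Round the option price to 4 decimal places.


Answer: Price = 2.1709

Derivation:
PV(D) = D * exp(-r * t_d) = 0.1484 * 0.93290678 = 0.13844337
S_0' = S_0 - PV(D) = 23.5600 - 0.13844337 = 23.42155663
d1 = (ln(S_0'/K) + (r + sigma^2/2)*T) / (sigma*sqrt(T)) = 0.18849210
d2 = d1 - sigma*sqrt(T) = -0.02363994
exp(-rT) = 0.88692044
N(d1) = 0.57475455; N(d2) = 0.49056991
C = S_0' * N(d1) - K * exp(-rT) * N(d2) = 23.42155663 * 0.57475455 - 25.9500 * 0.88692044 * 0.49056991 = 2.1709


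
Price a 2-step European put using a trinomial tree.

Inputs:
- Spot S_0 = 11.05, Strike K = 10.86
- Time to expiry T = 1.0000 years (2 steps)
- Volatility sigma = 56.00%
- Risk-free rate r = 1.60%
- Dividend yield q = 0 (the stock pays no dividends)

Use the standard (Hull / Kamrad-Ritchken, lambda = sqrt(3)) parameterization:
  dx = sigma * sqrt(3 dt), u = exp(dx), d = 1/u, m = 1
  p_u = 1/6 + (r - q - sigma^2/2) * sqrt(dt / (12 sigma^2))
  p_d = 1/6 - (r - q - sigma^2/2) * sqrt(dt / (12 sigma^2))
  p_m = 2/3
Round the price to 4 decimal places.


Answer: Price = V(0,0) = 1.8912

Derivation:
dt = T/N = 0.500000; dx = sigma*sqrt(3*dt) = 0.685857
u = exp(dx) = 1.985473; d = 1/u = 0.503658
p_u = 0.115344, p_m = 0.666667, p_d = 0.217989
Discount per step: exp(-r*dt) = 0.992032
Stock lattice S(k, j) with j the centered position index:
  k=0: S(0,+0) = 11.0500
  k=1: S(1,-1) = 5.5654; S(1,+0) = 11.0500; S(1,+1) = 21.9395
  k=2: S(2,-2) = 2.8031; S(2,-1) = 5.5654; S(2,+0) = 11.0500; S(2,+1) = 21.9395; S(2,+2) = 43.5602
Terminal payoffs V(N, j) = max(K - S_T, 0):
  V(2,-2) = 8.056927; V(2,-1) = 5.294575; V(2,+0) = 0.000000; V(2,+1) = 0.000000; V(2,+2) = 0.000000
Backward induction: V(k, j) = exp(-r*dt) * [p_u * V(k+1, j+1) + p_m * V(k+1, j) + p_d * V(k+1, j-1)]
  V(1,-1) = exp(-r*dt) * [p_u*0.000000 + p_m*5.294575 + p_d*8.056927] = 5.243921
  V(1,+0) = exp(-r*dt) * [p_u*0.000000 + p_m*0.000000 + p_d*5.294575] = 1.144964
  V(1,+1) = exp(-r*dt) * [p_u*0.000000 + p_m*0.000000 + p_d*0.000000] = 0.000000
  V(0,+0) = exp(-r*dt) * [p_u*0.000000 + p_m*1.144964 + p_d*5.243921] = 1.891238


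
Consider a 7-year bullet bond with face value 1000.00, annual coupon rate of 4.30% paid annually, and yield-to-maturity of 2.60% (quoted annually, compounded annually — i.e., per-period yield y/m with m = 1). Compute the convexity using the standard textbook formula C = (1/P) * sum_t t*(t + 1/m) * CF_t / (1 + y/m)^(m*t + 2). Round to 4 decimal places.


Answer: Convexity = 45.5179

Derivation:
Coupon per period c = face * coupon_rate / m = 43.000000
Periods per year m = 1; per-period yield y/m = 0.026000
Number of cashflows N = 7
Cashflows (t years, CF_t, discount factor 1/(1+y/m)^(m*t), PV):
  t = 1.0000: CF_t = 43.000000, DF = 0.974659, PV = 41.910331
  t = 2.0000: CF_t = 43.000000, DF = 0.949960, PV = 40.848276
  t = 3.0000: CF_t = 43.000000, DF = 0.925887, PV = 39.813135
  t = 4.0000: CF_t = 43.000000, DF = 0.902424, PV = 38.804225
  t = 5.0000: CF_t = 43.000000, DF = 0.879555, PV = 37.820882
  t = 6.0000: CF_t = 43.000000, DF = 0.857266, PV = 36.862458
  t = 7.0000: CF_t = 1043.000000, DF = 0.835542, PV = 871.470686
Price P = sum_t PV_t = 1107.529993
Convexity numerator sum_t t*(t + 1/m) * CF_t / (1+y/m)^(m*t + 2):
  t = 1.0000: term = 79.626269
  t = 2.0000: term = 232.825349
  t = 3.0000: term = 453.850583
  t = 4.0000: term = 737.249160
  t = 5.0000: term = 1077.849650
  t = 6.0000: term = 1470.750009
  t = 7.0000: term = 46360.284074
Convexity = (1/P) * sum = 50412.435095 / 1107.529993 = 45.517896


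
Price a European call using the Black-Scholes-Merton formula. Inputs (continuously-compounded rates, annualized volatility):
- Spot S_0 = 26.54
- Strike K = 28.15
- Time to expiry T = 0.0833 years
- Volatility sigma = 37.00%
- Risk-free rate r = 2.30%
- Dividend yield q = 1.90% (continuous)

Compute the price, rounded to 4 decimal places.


Answer: Price = 0.5336

Derivation:
d1 = (ln(S/K) + (r - q + 0.5*sigma^2) * T) / (sigma * sqrt(T)) = -0.49499031
d2 = d1 - sigma * sqrt(T) = -0.60177874
exp(-rT) = 0.99808593; exp(-qT) = 0.99841855
C = S_0 * exp(-qT) * N(d1) - K * exp(-rT) * N(d2)
N(d1) = 0.31030348; N(d2) = 0.27366071
C = 26.5400 * 0.99841855 * 0.31030348 - 28.1500 * 0.99808593 * 0.27366071 = 0.5336


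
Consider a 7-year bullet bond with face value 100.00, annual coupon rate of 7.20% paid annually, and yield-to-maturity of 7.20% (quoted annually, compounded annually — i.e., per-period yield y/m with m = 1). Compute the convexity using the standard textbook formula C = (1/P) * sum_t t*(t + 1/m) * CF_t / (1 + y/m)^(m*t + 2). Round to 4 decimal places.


Answer: Convexity = 37.1739

Derivation:
Coupon per period c = face * coupon_rate / m = 7.200000
Periods per year m = 1; per-period yield y/m = 0.072000
Number of cashflows N = 7
Cashflows (t years, CF_t, discount factor 1/(1+y/m)^(m*t), PV):
  t = 1.0000: CF_t = 7.200000, DF = 0.932836, PV = 6.716418
  t = 2.0000: CF_t = 7.200000, DF = 0.870183, PV = 6.265315
  t = 3.0000: CF_t = 7.200000, DF = 0.811738, PV = 5.844510
  t = 4.0000: CF_t = 7.200000, DF = 0.757218, PV = 5.451969
  t = 5.0000: CF_t = 7.200000, DF = 0.706360, PV = 5.085792
  t = 6.0000: CF_t = 7.200000, DF = 0.658918, PV = 4.744209
  t = 7.0000: CF_t = 107.200000, DF = 0.614662, PV = 65.891787
Price P = sum_t PV_t = 100.000000
Convexity numerator sum_t t*(t + 1/m) * CF_t / (1+y/m)^(m*t + 2):
  t = 1.0000: term = 11.689021
  t = 2.0000: term = 32.711812
  t = 3.0000: term = 61.029501
  t = 4.0000: term = 94.884174
  t = 5.0000: term = 132.767034
  t = 6.0000: term = 173.389783
  t = 7.0000: term = 3210.921914
Convexity = (1/P) * sum = 3717.393239 / 100.000000 = 37.173932


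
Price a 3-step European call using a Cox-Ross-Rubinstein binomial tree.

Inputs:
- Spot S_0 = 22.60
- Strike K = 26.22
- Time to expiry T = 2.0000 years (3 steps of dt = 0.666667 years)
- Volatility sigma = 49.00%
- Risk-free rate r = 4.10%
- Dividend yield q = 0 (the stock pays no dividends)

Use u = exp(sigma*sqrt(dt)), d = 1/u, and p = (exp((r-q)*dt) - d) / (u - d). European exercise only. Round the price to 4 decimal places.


Answer: Price = V(0,0) = 5.9192

Derivation:
dt = T/N = 0.666667
u = exp(sigma*sqrt(dt)) = 1.491949; d = 1/u = 0.670264
p = (exp((r-q)*dt) - d) / (u - d) = 0.435016
Discount per step: exp(-r*dt) = 0.973037
Stock lattice S(k, i) with i counting down-moves:
  k=0: S(0,0) = 22.6000
  k=1: S(1,0) = 33.7180; S(1,1) = 15.1480
  k=2: S(2,0) = 50.3056; S(2,1) = 22.6000; S(2,2) = 10.1531
  k=3: S(3,0) = 75.0534; S(3,1) = 33.7180; S(3,2) = 15.1480; S(3,3) = 6.8053
Terminal payoffs V(N, i) = max(S_T - K, 0):
  V(3,0) = 48.833402; V(3,1) = 7.498048; V(3,2) = 0.000000; V(3,3) = 0.000000
Backward induction: V(k, i) = exp(-r*dt) * [p * V(k+1, i) + (1-p) * V(k+1, i+1)].
  V(2,0) = exp(-r*dt) * [p*48.833402 + (1-p)*7.498048] = 24.792582
  V(2,1) = exp(-r*dt) * [p*7.498048 + (1-p)*0.000000] = 3.173824
  V(2,2) = exp(-r*dt) * [p*0.000000 + (1-p)*0.000000] = 0.000000
  V(1,0) = exp(-r*dt) * [p*24.792582 + (1-p)*3.173824] = 12.239180
  V(1,1) = exp(-r*dt) * [p*3.173824 + (1-p)*0.000000] = 1.343437
  V(0,0) = exp(-r*dt) * [p*12.239180 + (1-p)*1.343437] = 5.919237


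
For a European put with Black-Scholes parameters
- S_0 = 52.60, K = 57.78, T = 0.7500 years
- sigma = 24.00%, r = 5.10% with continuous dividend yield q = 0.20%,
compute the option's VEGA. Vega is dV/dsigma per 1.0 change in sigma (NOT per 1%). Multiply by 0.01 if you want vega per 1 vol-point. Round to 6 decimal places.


Answer: Vega = 17.881870

Derivation:
d1 = -0.1711678777; d2 = -0.3790139746
phi(d1) = 0.3931406849; exp(-qT) = 0.9985011244; exp(-rT) = 0.9624722927
Vega = S * exp(-qT) * phi(d1) * sqrt(T) = 52.6000 * 0.9985011244 * 0.3931406849 * 0.8660254038 = 17.881870


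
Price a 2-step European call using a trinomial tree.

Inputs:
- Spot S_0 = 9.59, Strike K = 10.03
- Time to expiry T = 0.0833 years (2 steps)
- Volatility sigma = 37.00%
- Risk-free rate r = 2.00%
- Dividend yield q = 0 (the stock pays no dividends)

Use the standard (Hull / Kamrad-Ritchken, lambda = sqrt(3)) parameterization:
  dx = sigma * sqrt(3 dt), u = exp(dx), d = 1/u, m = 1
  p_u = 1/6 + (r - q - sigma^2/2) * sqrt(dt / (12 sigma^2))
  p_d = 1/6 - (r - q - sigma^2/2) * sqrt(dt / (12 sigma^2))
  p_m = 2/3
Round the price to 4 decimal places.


dt = T/N = 0.041650; dx = sigma*sqrt(3*dt) = 0.130789
u = exp(dx) = 1.139727; d = 1/u = 0.877403
p_u = 0.158952, p_m = 0.666667, p_d = 0.174381
Discount per step: exp(-r*dt) = 0.999167
Stock lattice S(k, j) with j the centered position index:
  k=0: S(0,+0) = 9.5900
  k=1: S(1,-1) = 8.4143; S(1,+0) = 9.5900; S(1,+1) = 10.9300
  k=2: S(2,-2) = 7.3827; S(2,-1) = 8.4143; S(2,+0) = 9.5900; S(2,+1) = 10.9300; S(2,+2) = 12.4572
Terminal payoffs V(N, j) = max(S_T - K, 0):
  V(2,-2) = 0.000000; V(2,-1) = 0.000000; V(2,+0) = 0.000000; V(2,+1) = 0.899980; V(2,+2) = 2.427191
Backward induction: V(k, j) = exp(-r*dt) * [p_u * V(k+1, j+1) + p_m * V(k+1, j) + p_d * V(k+1, j-1)]
  V(1,-1) = exp(-r*dt) * [p_u*0.000000 + p_m*0.000000 + p_d*0.000000] = 0.000000
  V(1,+0) = exp(-r*dt) * [p_u*0.899980 + p_m*0.000000 + p_d*0.000000] = 0.142935
  V(1,+1) = exp(-r*dt) * [p_u*2.427191 + p_m*0.899980 + p_d*0.000000] = 0.984973
  V(0,+0) = exp(-r*dt) * [p_u*0.984973 + p_m*0.142935 + p_d*0.000000] = 0.251644

Answer: Price = V(0,0) = 0.2516


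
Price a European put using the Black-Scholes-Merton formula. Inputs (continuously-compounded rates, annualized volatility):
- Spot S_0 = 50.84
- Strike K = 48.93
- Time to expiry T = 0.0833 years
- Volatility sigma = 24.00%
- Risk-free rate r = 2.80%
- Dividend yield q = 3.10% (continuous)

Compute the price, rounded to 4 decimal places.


d1 = (ln(S/K) + (r - q + 0.5*sigma^2) * T) / (sigma * sqrt(T)) = 0.58384505
d2 = d1 - sigma * sqrt(T) = 0.51457688
exp(-rT) = 0.99767032; exp(-qT) = 0.99742103
P = K * exp(-rT) * N(-d2) - S_0 * exp(-qT) * N(-d1)
N(-d1) = 0.27966228; N(-d2) = 0.30342436
P = 48.9300 * 0.99767032 * 0.30342436 - 50.8400 * 0.99742103 * 0.27966228 = 0.6306

Answer: Price = 0.6306


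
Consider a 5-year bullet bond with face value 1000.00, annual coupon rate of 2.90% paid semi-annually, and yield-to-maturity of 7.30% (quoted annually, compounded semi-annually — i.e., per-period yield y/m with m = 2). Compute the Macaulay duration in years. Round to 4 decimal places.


Answer: Macaulay duration = 4.6494 years

Derivation:
Coupon per period c = face * coupon_rate / m = 14.500000
Periods per year m = 2; per-period yield y/m = 0.036500
Number of cashflows N = 10
Cashflows (t years, CF_t, discount factor 1/(1+y/m)^(m*t), PV):
  t = 0.5000: CF_t = 14.500000, DF = 0.964785, PV = 13.989387
  t = 1.0000: CF_t = 14.500000, DF = 0.930811, PV = 13.496756
  t = 1.5000: CF_t = 14.500000, DF = 0.898033, PV = 13.021472
  t = 2.0000: CF_t = 14.500000, DF = 0.866409, PV = 12.562925
  t = 2.5000: CF_t = 14.500000, DF = 0.835898, PV = 12.120526
  t = 3.0000: CF_t = 14.500000, DF = 0.806462, PV = 11.693706
  t = 3.5000: CF_t = 14.500000, DF = 0.778063, PV = 11.281916
  t = 4.0000: CF_t = 14.500000, DF = 0.750664, PV = 10.884627
  t = 4.5000: CF_t = 14.500000, DF = 0.724230, PV = 10.501329
  t = 5.0000: CF_t = 1014.500000, DF = 0.698726, PV = 708.857579
Price P = sum_t PV_t = 818.410223
Macaulay numerator sum_t t * PV_t:
  t * PV_t at t = 0.5000: 6.994694
  t * PV_t at t = 1.0000: 13.496756
  t * PV_t at t = 1.5000: 19.532208
  t * PV_t at t = 2.0000: 25.125851
  t * PV_t at t = 2.5000: 30.301315
  t * PV_t at t = 3.0000: 35.081117
  t * PV_t at t = 3.5000: 39.486706
  t * PV_t at t = 4.0000: 43.538508
  t * PV_t at t = 4.5000: 47.255978
  t * PV_t at t = 5.0000: 3544.287894
Macaulay duration D = (sum_t t * PV_t) / P = 3805.101027 / 818.410223 = 4.649381
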